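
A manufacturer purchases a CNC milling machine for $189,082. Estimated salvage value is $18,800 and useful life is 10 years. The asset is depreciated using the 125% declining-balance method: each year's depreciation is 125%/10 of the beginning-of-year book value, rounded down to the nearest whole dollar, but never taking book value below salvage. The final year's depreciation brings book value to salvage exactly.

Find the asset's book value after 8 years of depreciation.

Depreciable base = $189,082 − $18,800 = $170,282.
Year 1: ⌊$189,082 × 125%/10⌋ = $23,635. Book value $165,447.
Year 2: ⌊$165,447 × 125%/10⌋ = $20,680. Book value $144,767.
Year 3: ⌊$144,767 × 125%/10⌋ = $18,095. Book value $126,672.
Year 4: ⌊$126,672 × 125%/10⌋ = $15,834. Book value $110,838.
Year 5: ⌊$110,838 × 125%/10⌋ = $13,854. Book value $96,984.
Year 6: ⌊$96,984 × 125%/10⌋ = $12,123. Book value $84,861.
Year 7: ⌊$84,861 × 125%/10⌋ = $10,607. Book value $74,254.
Year 8: ⌊$74,254 × 125%/10⌋ = $9,281. Book value $64,973.

$64,973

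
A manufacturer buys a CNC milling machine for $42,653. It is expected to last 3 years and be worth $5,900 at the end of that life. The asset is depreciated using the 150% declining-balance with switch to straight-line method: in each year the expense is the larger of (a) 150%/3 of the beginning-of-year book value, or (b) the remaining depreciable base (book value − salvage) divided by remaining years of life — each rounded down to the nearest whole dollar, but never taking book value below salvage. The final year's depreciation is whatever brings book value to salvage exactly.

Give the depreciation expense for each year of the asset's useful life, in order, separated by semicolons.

$21,326; $10,663; $4,764

Depreciable base = $42,653 − $5,900 = $36,753.
Year 1: DB = ⌊$42,653 × 150%/3⌋ = $21,326; SL = ⌊$36,753/3⌋ = $12,251 → take DB $21,326. Book value $21,327.
Year 2: DB = ⌊$21,327 × 150%/3⌋ = $10,663; SL = ⌊$15,427/2⌋ = $7,713 → take DB $10,663. Book value $10,664.
Year 3 (final): $10,664 − $5,900 = $4,764. Book value $5,900.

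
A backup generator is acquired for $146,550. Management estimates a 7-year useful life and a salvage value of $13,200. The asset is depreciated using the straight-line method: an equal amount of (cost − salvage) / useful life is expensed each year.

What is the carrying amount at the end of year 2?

Depreciable base = $146,550 − $13,200 = $133,350.
Annual expense = $133,350 / 7 = $19,050.
End of year 1: book value $127,500.
End of year 2: book value $108,450.

$108,450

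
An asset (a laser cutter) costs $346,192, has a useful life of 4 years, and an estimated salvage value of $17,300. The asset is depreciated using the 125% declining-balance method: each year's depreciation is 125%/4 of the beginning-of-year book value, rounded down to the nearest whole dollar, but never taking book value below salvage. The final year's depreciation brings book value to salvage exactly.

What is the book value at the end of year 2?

$163,630

Depreciable base = $346,192 − $17,300 = $328,892.
Year 1: ⌊$346,192 × 125%/4⌋ = $108,185. Book value $238,007.
Year 2: ⌊$238,007 × 125%/4⌋ = $74,377. Book value $163,630.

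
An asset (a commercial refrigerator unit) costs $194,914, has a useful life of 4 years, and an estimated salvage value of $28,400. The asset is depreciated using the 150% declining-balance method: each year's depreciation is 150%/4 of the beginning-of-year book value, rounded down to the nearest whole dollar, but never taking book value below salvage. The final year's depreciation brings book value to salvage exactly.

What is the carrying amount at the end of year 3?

Depreciable base = $194,914 − $28,400 = $166,514.
Year 1: ⌊$194,914 × 150%/4⌋ = $73,092. Book value $121,822.
Year 2: ⌊$121,822 × 150%/4⌋ = $45,683. Book value $76,139.
Year 3: ⌊$76,139 × 150%/4⌋ = $28,552. Book value $47,587.

$47,587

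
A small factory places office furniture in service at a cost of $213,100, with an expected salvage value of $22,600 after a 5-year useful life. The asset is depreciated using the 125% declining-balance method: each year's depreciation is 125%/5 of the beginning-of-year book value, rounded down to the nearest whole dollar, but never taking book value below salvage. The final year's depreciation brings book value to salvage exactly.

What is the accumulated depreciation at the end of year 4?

Depreciable base = $213,100 − $22,600 = $190,500.
Year 1: ⌊$213,100 × 125%/5⌋ = $53,275. Book value $159,825.
Year 2: ⌊$159,825 × 125%/5⌋ = $39,956. Book value $119,869.
Year 3: ⌊$119,869 × 125%/5⌋ = $29,967. Book value $89,902.
Year 4: ⌊$89,902 × 125%/5⌋ = $22,475. Book value $67,427.
Accumulated through year 4 = $213,100 − $67,427 = $145,673.

$145,673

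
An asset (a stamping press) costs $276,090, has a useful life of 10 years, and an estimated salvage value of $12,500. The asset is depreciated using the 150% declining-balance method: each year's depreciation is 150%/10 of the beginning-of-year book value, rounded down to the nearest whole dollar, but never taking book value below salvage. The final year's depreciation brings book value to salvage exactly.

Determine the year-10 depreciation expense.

Depreciable base = $276,090 − $12,500 = $263,590.
Year 1: ⌊$276,090 × 150%/10⌋ = $41,413. Book value $234,677.
Year 2: ⌊$234,677 × 150%/10⌋ = $35,201. Book value $199,476.
Year 3: ⌊$199,476 × 150%/10⌋ = $29,921. Book value $169,555.
Year 4: ⌊$169,555 × 150%/10⌋ = $25,433. Book value $144,122.
Year 5: ⌊$144,122 × 150%/10⌋ = $21,618. Book value $122,504.
Year 6: ⌊$122,504 × 150%/10⌋ = $18,375. Book value $104,129.
Year 7: ⌊$104,129 × 150%/10⌋ = $15,619. Book value $88,510.
Year 8: ⌊$88,510 × 150%/10⌋ = $13,276. Book value $75,234.
Year 9: ⌊$75,234 × 150%/10⌋ = $11,285. Book value $63,949.
Year 10 (final): $63,949 − $12,500 = $51,449. Book value $12,500.

$51,449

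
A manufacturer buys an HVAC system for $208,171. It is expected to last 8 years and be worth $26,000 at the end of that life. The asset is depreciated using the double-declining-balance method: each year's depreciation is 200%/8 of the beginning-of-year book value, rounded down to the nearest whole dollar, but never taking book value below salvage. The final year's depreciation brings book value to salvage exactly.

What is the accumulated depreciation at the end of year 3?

Depreciable base = $208,171 − $26,000 = $182,171.
Year 1: ⌊$208,171 × 200%/8⌋ = $52,042. Book value $156,129.
Year 2: ⌊$156,129 × 200%/8⌋ = $39,032. Book value $117,097.
Year 3: ⌊$117,097 × 200%/8⌋ = $29,274. Book value $87,823.
Accumulated through year 3 = $208,171 − $87,823 = $120,348.

$120,348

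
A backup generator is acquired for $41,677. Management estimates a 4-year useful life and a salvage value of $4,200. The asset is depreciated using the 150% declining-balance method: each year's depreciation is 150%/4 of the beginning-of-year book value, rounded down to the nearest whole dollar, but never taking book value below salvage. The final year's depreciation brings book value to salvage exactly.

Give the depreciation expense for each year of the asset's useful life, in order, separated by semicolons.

$15,628; $9,768; $6,105; $5,976

Depreciable base = $41,677 − $4,200 = $37,477.
Year 1: ⌊$41,677 × 150%/4⌋ = $15,628. Book value $26,049.
Year 2: ⌊$26,049 × 150%/4⌋ = $9,768. Book value $16,281.
Year 3: ⌊$16,281 × 150%/4⌋ = $6,105. Book value $10,176.
Year 4 (final): $10,176 − $4,200 = $5,976. Book value $4,200.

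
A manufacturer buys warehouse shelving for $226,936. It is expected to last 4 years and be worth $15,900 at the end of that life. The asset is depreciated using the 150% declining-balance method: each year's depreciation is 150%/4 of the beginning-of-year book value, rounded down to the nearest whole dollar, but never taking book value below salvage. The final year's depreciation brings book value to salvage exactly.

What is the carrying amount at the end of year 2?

Depreciable base = $226,936 − $15,900 = $211,036.
Year 1: ⌊$226,936 × 150%/4⌋ = $85,101. Book value $141,835.
Year 2: ⌊$141,835 × 150%/4⌋ = $53,188. Book value $88,647.

$88,647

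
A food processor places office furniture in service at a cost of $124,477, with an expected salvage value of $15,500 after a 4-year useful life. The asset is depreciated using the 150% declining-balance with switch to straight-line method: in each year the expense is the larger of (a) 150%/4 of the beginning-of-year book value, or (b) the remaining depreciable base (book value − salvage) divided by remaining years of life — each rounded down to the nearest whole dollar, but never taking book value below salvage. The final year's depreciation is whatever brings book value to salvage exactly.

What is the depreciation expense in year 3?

$18,234

Depreciable base = $124,477 − $15,500 = $108,977.
Year 1: DB = ⌊$124,477 × 150%/4⌋ = $46,678; SL = ⌊$108,977/4⌋ = $27,244 → take DB $46,678. Book value $77,799.
Year 2: DB = ⌊$77,799 × 150%/4⌋ = $29,174; SL = ⌊$62,299/3⌋ = $20,766 → take DB $29,174. Book value $48,625.
Year 3: DB = ⌊$48,625 × 150%/4⌋ = $18,234; SL = ⌊$33,125/2⌋ = $16,562 → take DB $18,234. Book value $30,391.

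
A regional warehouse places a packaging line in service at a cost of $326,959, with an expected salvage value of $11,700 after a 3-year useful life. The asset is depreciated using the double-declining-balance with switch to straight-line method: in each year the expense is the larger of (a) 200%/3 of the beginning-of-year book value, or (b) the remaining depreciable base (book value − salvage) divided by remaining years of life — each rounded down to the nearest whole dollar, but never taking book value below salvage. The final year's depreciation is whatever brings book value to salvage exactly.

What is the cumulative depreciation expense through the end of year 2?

$290,630

Depreciable base = $326,959 − $11,700 = $315,259.
Year 1: DB = ⌊$326,959 × 200%/3⌋ = $217,972; SL = ⌊$315,259/3⌋ = $105,086 → take DB $217,972. Book value $108,987.
Year 2: DB = ⌊$108,987 × 200%/3⌋ = $72,658; SL = ⌊$97,287/2⌋ = $48,643 → take DB $72,658. Book value $36,329.
Accumulated through year 2 = $326,959 − $36,329 = $290,630.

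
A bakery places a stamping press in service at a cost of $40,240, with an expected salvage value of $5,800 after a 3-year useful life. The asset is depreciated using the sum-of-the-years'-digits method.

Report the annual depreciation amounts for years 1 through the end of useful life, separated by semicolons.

$17,220; $11,480; $5,740

Depreciable base = $40,240 − $5,800 = $34,440.
Sum of the years' digits = 3+2+1 = 6.
Year 1: $34,440 × 3/6 = $17,220. Book value $23,020.
Year 2: $34,440 × 2/6 = $11,480. Book value $11,540.
Year 3: $34,440 × 1/6 = $5,740. Book value $5,800.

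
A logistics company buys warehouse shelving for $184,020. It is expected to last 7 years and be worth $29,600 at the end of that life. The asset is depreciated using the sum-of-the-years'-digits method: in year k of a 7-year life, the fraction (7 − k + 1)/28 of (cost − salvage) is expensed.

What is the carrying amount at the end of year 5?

Depreciable base = $184,020 − $29,600 = $154,420.
Sum of the years' digits = 7+6+5+4+3+2+1 = 28.
Year 1: $154,420 × 7/28 = $38,605. Book value $145,415.
Year 2: $154,420 × 6/28 = $33,090. Book value $112,325.
Year 3: $154,420 × 5/28 = $27,575. Book value $84,750.
Year 4: $154,420 × 4/28 = $22,060. Book value $62,690.
Year 5: $154,420 × 3/28 = $16,545. Book value $46,145.

$46,145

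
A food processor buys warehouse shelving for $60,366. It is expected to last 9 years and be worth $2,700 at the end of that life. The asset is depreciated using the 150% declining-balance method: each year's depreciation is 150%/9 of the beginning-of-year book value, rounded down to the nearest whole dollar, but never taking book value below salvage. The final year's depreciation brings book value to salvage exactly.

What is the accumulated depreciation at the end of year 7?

$43,517

Depreciable base = $60,366 − $2,700 = $57,666.
Year 1: ⌊$60,366 × 150%/9⌋ = $10,061. Book value $50,305.
Year 2: ⌊$50,305 × 150%/9⌋ = $8,384. Book value $41,921.
Year 3: ⌊$41,921 × 150%/9⌋ = $6,986. Book value $34,935.
Year 4: ⌊$34,935 × 150%/9⌋ = $5,822. Book value $29,113.
Year 5: ⌊$29,113 × 150%/9⌋ = $4,852. Book value $24,261.
Year 6: ⌊$24,261 × 150%/9⌋ = $4,043. Book value $20,218.
Year 7: ⌊$20,218 × 150%/9⌋ = $3,369. Book value $16,849.
Accumulated through year 7 = $60,366 − $16,849 = $43,517.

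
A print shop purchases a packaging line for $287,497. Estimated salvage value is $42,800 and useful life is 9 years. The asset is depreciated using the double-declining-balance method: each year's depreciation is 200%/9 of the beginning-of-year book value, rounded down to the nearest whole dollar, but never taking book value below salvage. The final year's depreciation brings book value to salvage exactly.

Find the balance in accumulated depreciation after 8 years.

$244,697

Depreciable base = $287,497 − $42,800 = $244,697.
Year 1: ⌊$287,497 × 200%/9⌋ = $63,888. Book value $223,609.
Year 2: ⌊$223,609 × 200%/9⌋ = $49,690. Book value $173,919.
Year 3: ⌊$173,919 × 200%/9⌋ = $38,648. Book value $135,271.
Year 4: ⌊$135,271 × 200%/9⌋ = $30,060. Book value $105,211.
Year 5: ⌊$105,211 × 200%/9⌋ = $23,380. Book value $81,831.
Year 6: ⌊$81,831 × 200%/9⌋ = $18,184. Book value $63,647.
Year 7: ⌊$63,647 × 200%/9⌋ = $14,143. Book value $49,504.
Year 8: ⌊$49,504 × 200%/9⌋ = $11,000, capped at $6,704. Book value $42,800.
Accumulated through year 8 = $287,497 − $42,800 = $244,697.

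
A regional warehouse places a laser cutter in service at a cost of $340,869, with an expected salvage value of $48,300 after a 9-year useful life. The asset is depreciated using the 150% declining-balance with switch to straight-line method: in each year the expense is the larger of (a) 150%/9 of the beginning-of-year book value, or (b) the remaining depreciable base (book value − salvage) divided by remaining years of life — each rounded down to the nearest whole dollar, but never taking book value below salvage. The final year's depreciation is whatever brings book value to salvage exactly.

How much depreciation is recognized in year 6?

$22,831

Depreciable base = $340,869 − $48,300 = $292,569.
Year 1: DB = ⌊$340,869 × 150%/9⌋ = $56,811; SL = ⌊$292,569/9⌋ = $32,507 → take DB $56,811. Book value $284,058.
Year 2: DB = ⌊$284,058 × 150%/9⌋ = $47,343; SL = ⌊$235,758/8⌋ = $29,469 → take DB $47,343. Book value $236,715.
Year 3: DB = ⌊$236,715 × 150%/9⌋ = $39,452; SL = ⌊$188,415/7⌋ = $26,916 → take DB $39,452. Book value $197,263.
Year 4: DB = ⌊$197,263 × 150%/9⌋ = $32,877; SL = ⌊$148,963/6⌋ = $24,827 → take DB $32,877. Book value $164,386.
Year 5: DB = ⌊$164,386 × 150%/9⌋ = $27,397; SL = ⌊$116,086/5⌋ = $23,217 → take DB $27,397. Book value $136,989.
Year 6: DB = ⌊$136,989 × 150%/9⌋ = $22,831; SL = ⌊$88,689/4⌋ = $22,172 → take DB $22,831. Book value $114,158.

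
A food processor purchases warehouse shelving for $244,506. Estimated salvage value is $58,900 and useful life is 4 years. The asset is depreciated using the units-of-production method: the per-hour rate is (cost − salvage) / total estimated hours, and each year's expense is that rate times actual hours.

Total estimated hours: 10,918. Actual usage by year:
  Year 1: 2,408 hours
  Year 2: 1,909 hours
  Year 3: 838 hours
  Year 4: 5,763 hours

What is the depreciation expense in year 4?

$97,971

Depreciable base = $244,506 − $58,900 = $185,606.
Rate = $185,606 / 10,918 hours = $17 per hour.
Year 1: 2,408 × $17 = $40,936. Book value $203,570.
Year 2: 1,909 × $17 = $32,453. Book value $171,117.
Year 3: 838 × $17 = $14,246. Book value $156,871.
Year 4: 5,763 × $17 = $97,971. Book value $58,900.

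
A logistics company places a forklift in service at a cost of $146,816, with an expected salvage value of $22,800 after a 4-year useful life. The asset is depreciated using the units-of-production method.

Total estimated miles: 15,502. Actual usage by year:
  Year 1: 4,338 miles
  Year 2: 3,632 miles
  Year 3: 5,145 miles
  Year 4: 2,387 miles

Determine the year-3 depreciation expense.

Depreciable base = $146,816 − $22,800 = $124,016.
Rate = $124,016 / 15,502 miles = $8 per mile.
Year 1: 4,338 × $8 = $34,704. Book value $112,112.
Year 2: 3,632 × $8 = $29,056. Book value $83,056.
Year 3: 5,145 × $8 = $41,160. Book value $41,896.

$41,160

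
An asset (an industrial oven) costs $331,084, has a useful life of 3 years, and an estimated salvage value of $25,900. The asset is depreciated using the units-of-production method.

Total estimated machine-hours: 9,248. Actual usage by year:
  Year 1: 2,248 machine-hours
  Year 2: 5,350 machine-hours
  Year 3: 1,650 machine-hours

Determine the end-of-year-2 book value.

Depreciable base = $331,084 − $25,900 = $305,184.
Rate = $305,184 / 9,248 machine-hours = $33 per machine-hour.
Year 1: 2,248 × $33 = $74,184. Book value $256,900.
Year 2: 5,350 × $33 = $176,550. Book value $80,350.

$80,350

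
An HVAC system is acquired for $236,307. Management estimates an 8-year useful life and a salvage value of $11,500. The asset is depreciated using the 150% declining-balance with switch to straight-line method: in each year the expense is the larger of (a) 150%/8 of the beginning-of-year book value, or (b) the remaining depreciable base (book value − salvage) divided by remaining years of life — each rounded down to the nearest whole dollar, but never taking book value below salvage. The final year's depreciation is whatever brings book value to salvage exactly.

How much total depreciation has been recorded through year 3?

$109,557

Depreciable base = $236,307 − $11,500 = $224,807.
Year 1: DB = ⌊$236,307 × 150%/8⌋ = $44,307; SL = ⌊$224,807/8⌋ = $28,100 → take DB $44,307. Book value $192,000.
Year 2: DB = ⌊$192,000 × 150%/8⌋ = $36,000; SL = ⌊$180,500/7⌋ = $25,785 → take DB $36,000. Book value $156,000.
Year 3: DB = ⌊$156,000 × 150%/8⌋ = $29,250; SL = ⌊$144,500/6⌋ = $24,083 → take DB $29,250. Book value $126,750.
Accumulated through year 3 = $236,307 − $126,750 = $109,557.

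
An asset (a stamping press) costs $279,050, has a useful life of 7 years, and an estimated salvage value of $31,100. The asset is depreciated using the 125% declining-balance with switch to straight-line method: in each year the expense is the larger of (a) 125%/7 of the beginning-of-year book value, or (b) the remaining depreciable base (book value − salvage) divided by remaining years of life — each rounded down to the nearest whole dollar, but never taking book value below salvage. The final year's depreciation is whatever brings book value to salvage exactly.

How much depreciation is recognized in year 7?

Depreciable base = $279,050 − $31,100 = $247,950.
Year 1: DB = ⌊$279,050 × 125%/7⌋ = $49,830; SL = ⌊$247,950/7⌋ = $35,421 → take DB $49,830. Book value $229,220.
Year 2: DB = ⌊$229,220 × 125%/7⌋ = $40,932; SL = ⌊$198,120/6⌋ = $33,020 → take DB $40,932. Book value $188,288.
Year 3: DB = ⌊$188,288 × 125%/7⌋ = $33,622; SL = ⌊$157,188/5⌋ = $31,437 → take DB $33,622. Book value $154,666.
Year 4: DB = ⌊$154,666 × 125%/7⌋ = $27,618; SL = ⌊$123,566/4⌋ = $30,891 → take SL $30,891. Book value $123,775.
Year 5: DB = ⌊$123,775 × 125%/7⌋ = $22,102; SL = ⌊$92,675/3⌋ = $30,891 → take SL $30,891. Book value $92,884.
Year 6: DB = ⌊$92,884 × 125%/7⌋ = $16,586; SL = ⌊$61,784/2⌋ = $30,892 → take SL $30,892. Book value $61,992.
Year 7 (final): $61,992 − $31,100 = $30,892. Book value $31,100.

$30,892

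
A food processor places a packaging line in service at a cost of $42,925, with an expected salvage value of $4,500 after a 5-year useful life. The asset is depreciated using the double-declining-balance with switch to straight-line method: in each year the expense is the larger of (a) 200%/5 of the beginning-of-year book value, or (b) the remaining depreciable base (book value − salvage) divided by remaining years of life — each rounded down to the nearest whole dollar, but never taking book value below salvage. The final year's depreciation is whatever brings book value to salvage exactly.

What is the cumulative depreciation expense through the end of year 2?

$27,472

Depreciable base = $42,925 − $4,500 = $38,425.
Year 1: DB = ⌊$42,925 × 200%/5⌋ = $17,170; SL = ⌊$38,425/5⌋ = $7,685 → take DB $17,170. Book value $25,755.
Year 2: DB = ⌊$25,755 × 200%/5⌋ = $10,302; SL = ⌊$21,255/4⌋ = $5,313 → take DB $10,302. Book value $15,453.
Accumulated through year 2 = $42,925 − $15,453 = $27,472.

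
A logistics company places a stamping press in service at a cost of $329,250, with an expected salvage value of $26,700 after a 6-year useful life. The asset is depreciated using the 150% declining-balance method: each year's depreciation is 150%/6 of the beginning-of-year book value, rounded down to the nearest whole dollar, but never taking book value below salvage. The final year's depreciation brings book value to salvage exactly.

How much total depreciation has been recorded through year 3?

Depreciable base = $329,250 − $26,700 = $302,550.
Year 1: ⌊$329,250 × 150%/6⌋ = $82,312. Book value $246,938.
Year 2: ⌊$246,938 × 150%/6⌋ = $61,734. Book value $185,204.
Year 3: ⌊$185,204 × 150%/6⌋ = $46,301. Book value $138,903.
Accumulated through year 3 = $329,250 − $138,903 = $190,347.

$190,347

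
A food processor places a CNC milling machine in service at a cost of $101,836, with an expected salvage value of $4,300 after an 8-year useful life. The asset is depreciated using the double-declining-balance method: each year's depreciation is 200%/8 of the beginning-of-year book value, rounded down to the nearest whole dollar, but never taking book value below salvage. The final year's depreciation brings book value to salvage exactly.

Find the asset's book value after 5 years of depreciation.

$24,168

Depreciable base = $101,836 − $4,300 = $97,536.
Year 1: ⌊$101,836 × 200%/8⌋ = $25,459. Book value $76,377.
Year 2: ⌊$76,377 × 200%/8⌋ = $19,094. Book value $57,283.
Year 3: ⌊$57,283 × 200%/8⌋ = $14,320. Book value $42,963.
Year 4: ⌊$42,963 × 200%/8⌋ = $10,740. Book value $32,223.
Year 5: ⌊$32,223 × 200%/8⌋ = $8,055. Book value $24,168.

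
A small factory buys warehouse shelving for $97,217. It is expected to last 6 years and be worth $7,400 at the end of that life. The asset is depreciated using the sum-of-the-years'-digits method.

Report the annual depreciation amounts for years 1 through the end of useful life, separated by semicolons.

$25,662; $21,385; $17,108; $12,831; $8,554; $4,277

Depreciable base = $97,217 − $7,400 = $89,817.
Sum of the years' digits = 6+5+4+3+2+1 = 21.
Year 1: $89,817 × 6/21 = $25,662. Book value $71,555.
Year 2: $89,817 × 5/21 = $21,385. Book value $50,170.
Year 3: $89,817 × 4/21 = $17,108. Book value $33,062.
Year 4: $89,817 × 3/21 = $12,831. Book value $20,231.
Year 5: $89,817 × 2/21 = $8,554. Book value $11,677.
Year 6: $89,817 × 1/21 = $4,277. Book value $7,400.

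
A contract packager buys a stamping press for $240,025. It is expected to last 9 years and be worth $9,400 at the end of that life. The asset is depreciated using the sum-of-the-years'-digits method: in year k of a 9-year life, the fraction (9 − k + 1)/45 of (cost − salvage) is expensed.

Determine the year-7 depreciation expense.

$15,375

Depreciable base = $240,025 − $9,400 = $230,625.
Sum of the years' digits = 9+8+7+6+5+4+3+2+1 = 45.
Year 1: $230,625 × 9/45 = $46,125. Book value $193,900.
Year 2: $230,625 × 8/45 = $41,000. Book value $152,900.
Year 3: $230,625 × 7/45 = $35,875. Book value $117,025.
Year 4: $230,625 × 6/45 = $30,750. Book value $86,275.
Year 5: $230,625 × 5/45 = $25,625. Book value $60,650.
Year 6: $230,625 × 4/45 = $20,500. Book value $40,150.
Year 7: $230,625 × 3/45 = $15,375. Book value $24,775.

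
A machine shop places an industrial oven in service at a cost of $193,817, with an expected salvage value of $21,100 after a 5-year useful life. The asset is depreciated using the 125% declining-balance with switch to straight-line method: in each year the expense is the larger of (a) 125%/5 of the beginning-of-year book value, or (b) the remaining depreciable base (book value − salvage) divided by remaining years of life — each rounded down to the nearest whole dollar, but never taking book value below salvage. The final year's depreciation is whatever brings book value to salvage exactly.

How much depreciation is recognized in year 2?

$36,340

Depreciable base = $193,817 − $21,100 = $172,717.
Year 1: DB = ⌊$193,817 × 125%/5⌋ = $48,454; SL = ⌊$172,717/5⌋ = $34,543 → take DB $48,454. Book value $145,363.
Year 2: DB = ⌊$145,363 × 125%/5⌋ = $36,340; SL = ⌊$124,263/4⌋ = $31,065 → take DB $36,340. Book value $109,023.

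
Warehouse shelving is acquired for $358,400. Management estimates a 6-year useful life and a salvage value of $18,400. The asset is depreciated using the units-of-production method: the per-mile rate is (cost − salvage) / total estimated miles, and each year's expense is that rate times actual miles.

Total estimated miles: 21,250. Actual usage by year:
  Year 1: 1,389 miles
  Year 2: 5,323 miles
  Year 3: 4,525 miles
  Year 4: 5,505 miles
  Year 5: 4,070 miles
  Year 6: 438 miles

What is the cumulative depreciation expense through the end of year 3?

$179,792

Depreciable base = $358,400 − $18,400 = $340,000.
Rate = $340,000 / 21,250 miles = $16 per mile.
Year 1: 1,389 × $16 = $22,224. Book value $336,176.
Year 2: 5,323 × $16 = $85,168. Book value $251,008.
Year 3: 4,525 × $16 = $72,400. Book value $178,608.
Accumulated through year 3 = $358,400 − $178,608 = $179,792.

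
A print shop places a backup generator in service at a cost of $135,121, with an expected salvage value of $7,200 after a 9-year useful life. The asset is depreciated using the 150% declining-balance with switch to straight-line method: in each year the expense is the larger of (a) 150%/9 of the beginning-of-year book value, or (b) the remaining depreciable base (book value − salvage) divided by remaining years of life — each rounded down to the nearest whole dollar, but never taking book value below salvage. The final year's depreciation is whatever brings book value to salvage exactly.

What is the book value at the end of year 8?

$18,793

Depreciable base = $135,121 − $7,200 = $127,921.
Year 1: DB = ⌊$135,121 × 150%/9⌋ = $22,520; SL = ⌊$127,921/9⌋ = $14,213 → take DB $22,520. Book value $112,601.
Year 2: DB = ⌊$112,601 × 150%/9⌋ = $18,766; SL = ⌊$105,401/8⌋ = $13,175 → take DB $18,766. Book value $93,835.
Year 3: DB = ⌊$93,835 × 150%/9⌋ = $15,639; SL = ⌊$86,635/7⌋ = $12,376 → take DB $15,639. Book value $78,196.
Year 4: DB = ⌊$78,196 × 150%/9⌋ = $13,032; SL = ⌊$70,996/6⌋ = $11,832 → take DB $13,032. Book value $65,164.
Year 5: DB = ⌊$65,164 × 150%/9⌋ = $10,860; SL = ⌊$57,964/5⌋ = $11,592 → take SL $11,592. Book value $53,572.
Year 6: DB = ⌊$53,572 × 150%/9⌋ = $8,928; SL = ⌊$46,372/4⌋ = $11,593 → take SL $11,593. Book value $41,979.
Year 7: DB = ⌊$41,979 × 150%/9⌋ = $6,996; SL = ⌊$34,779/3⌋ = $11,593 → take SL $11,593. Book value $30,386.
Year 8: DB = ⌊$30,386 × 150%/9⌋ = $5,064; SL = ⌊$23,186/2⌋ = $11,593 → take SL $11,593. Book value $18,793.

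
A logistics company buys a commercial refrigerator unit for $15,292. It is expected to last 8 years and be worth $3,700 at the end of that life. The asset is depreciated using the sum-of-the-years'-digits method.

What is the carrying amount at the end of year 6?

Depreciable base = $15,292 − $3,700 = $11,592.
Sum of the years' digits = 8+7+6+5+4+3+2+1 = 36.
Year 1: $11,592 × 8/36 = $2,576. Book value $12,716.
Year 2: $11,592 × 7/36 = $2,254. Book value $10,462.
Year 3: $11,592 × 6/36 = $1,932. Book value $8,530.
Year 4: $11,592 × 5/36 = $1,610. Book value $6,920.
Year 5: $11,592 × 4/36 = $1,288. Book value $5,632.
Year 6: $11,592 × 3/36 = $966. Book value $4,666.

$4,666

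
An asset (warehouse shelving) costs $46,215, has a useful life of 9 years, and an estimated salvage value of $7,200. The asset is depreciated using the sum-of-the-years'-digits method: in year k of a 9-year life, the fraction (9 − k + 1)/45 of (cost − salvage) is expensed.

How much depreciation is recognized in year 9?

$867

Depreciable base = $46,215 − $7,200 = $39,015.
Sum of the years' digits = 9+8+7+6+5+4+3+2+1 = 45.
Year 1: $39,015 × 9/45 = $7,803. Book value $38,412.
Year 2: $39,015 × 8/45 = $6,936. Book value $31,476.
Year 3: $39,015 × 7/45 = $6,069. Book value $25,407.
Year 4: $39,015 × 6/45 = $5,202. Book value $20,205.
Year 5: $39,015 × 5/45 = $4,335. Book value $15,870.
Year 6: $39,015 × 4/45 = $3,468. Book value $12,402.
Year 7: $39,015 × 3/45 = $2,601. Book value $9,801.
Year 8: $39,015 × 2/45 = $1,734. Book value $8,067.
Year 9: $39,015 × 1/45 = $867. Book value $7,200.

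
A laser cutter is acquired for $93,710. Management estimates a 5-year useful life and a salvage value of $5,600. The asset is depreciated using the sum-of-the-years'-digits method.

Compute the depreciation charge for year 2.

$23,496

Depreciable base = $93,710 − $5,600 = $88,110.
Sum of the years' digits = 5+4+3+2+1 = 15.
Year 1: $88,110 × 5/15 = $29,370. Book value $64,340.
Year 2: $88,110 × 4/15 = $23,496. Book value $40,844.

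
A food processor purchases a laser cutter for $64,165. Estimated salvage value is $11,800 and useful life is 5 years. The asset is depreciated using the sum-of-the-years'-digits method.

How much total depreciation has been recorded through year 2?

$31,419

Depreciable base = $64,165 − $11,800 = $52,365.
Sum of the years' digits = 5+4+3+2+1 = 15.
Year 1: $52,365 × 5/15 = $17,455. Book value $46,710.
Year 2: $52,365 × 4/15 = $13,964. Book value $32,746.
Accumulated through year 2 = $64,165 − $32,746 = $31,419.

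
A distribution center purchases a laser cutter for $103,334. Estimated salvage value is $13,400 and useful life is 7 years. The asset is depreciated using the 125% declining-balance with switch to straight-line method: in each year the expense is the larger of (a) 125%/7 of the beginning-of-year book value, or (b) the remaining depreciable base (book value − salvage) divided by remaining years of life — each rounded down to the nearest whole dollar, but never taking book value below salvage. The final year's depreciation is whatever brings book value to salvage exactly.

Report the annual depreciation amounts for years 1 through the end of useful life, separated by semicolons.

$18,452; $15,157; $12,450; $10,968; $10,969; $10,969; $10,969

Depreciable base = $103,334 − $13,400 = $89,934.
Year 1: DB = ⌊$103,334 × 125%/7⌋ = $18,452; SL = ⌊$89,934/7⌋ = $12,847 → take DB $18,452. Book value $84,882.
Year 2: DB = ⌊$84,882 × 125%/7⌋ = $15,157; SL = ⌊$71,482/6⌋ = $11,913 → take DB $15,157. Book value $69,725.
Year 3: DB = ⌊$69,725 × 125%/7⌋ = $12,450; SL = ⌊$56,325/5⌋ = $11,265 → take DB $12,450. Book value $57,275.
Year 4: DB = ⌊$57,275 × 125%/7⌋ = $10,227; SL = ⌊$43,875/4⌋ = $10,968 → take SL $10,968. Book value $46,307.
Year 5: DB = ⌊$46,307 × 125%/7⌋ = $8,269; SL = ⌊$32,907/3⌋ = $10,969 → take SL $10,969. Book value $35,338.
Year 6: DB = ⌊$35,338 × 125%/7⌋ = $6,310; SL = ⌊$21,938/2⌋ = $10,969 → take SL $10,969. Book value $24,369.
Year 7 (final): $24,369 − $13,400 = $10,969. Book value $13,400.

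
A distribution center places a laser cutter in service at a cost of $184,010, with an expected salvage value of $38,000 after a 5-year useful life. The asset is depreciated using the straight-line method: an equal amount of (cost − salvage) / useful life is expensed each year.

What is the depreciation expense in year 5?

$29,202

Depreciable base = $184,010 − $38,000 = $146,010.
Annual expense = $146,010 / 5 = $29,202.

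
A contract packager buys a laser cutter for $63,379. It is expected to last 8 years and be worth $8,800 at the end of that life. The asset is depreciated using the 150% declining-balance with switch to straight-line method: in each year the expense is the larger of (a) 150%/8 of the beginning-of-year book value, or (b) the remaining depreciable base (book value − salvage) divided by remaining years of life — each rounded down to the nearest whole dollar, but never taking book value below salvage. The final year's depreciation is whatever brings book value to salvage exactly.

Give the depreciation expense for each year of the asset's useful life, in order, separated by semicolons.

Depreciable base = $63,379 − $8,800 = $54,579.
Year 1: DB = ⌊$63,379 × 150%/8⌋ = $11,883; SL = ⌊$54,579/8⌋ = $6,822 → take DB $11,883. Book value $51,496.
Year 2: DB = ⌊$51,496 × 150%/8⌋ = $9,655; SL = ⌊$42,696/7⌋ = $6,099 → take DB $9,655. Book value $41,841.
Year 3: DB = ⌊$41,841 × 150%/8⌋ = $7,845; SL = ⌊$33,041/6⌋ = $5,506 → take DB $7,845. Book value $33,996.
Year 4: DB = ⌊$33,996 × 150%/8⌋ = $6,374; SL = ⌊$25,196/5⌋ = $5,039 → take DB $6,374. Book value $27,622.
Year 5: DB = ⌊$27,622 × 150%/8⌋ = $5,179; SL = ⌊$18,822/4⌋ = $4,705 → take DB $5,179. Book value $22,443.
Year 6: DB = ⌊$22,443 × 150%/8⌋ = $4,208; SL = ⌊$13,643/3⌋ = $4,547 → take SL $4,547. Book value $17,896.
Year 7: DB = ⌊$17,896 × 150%/8⌋ = $3,355; SL = ⌊$9,096/2⌋ = $4,548 → take SL $4,548. Book value $13,348.
Year 8 (final): $13,348 − $8,800 = $4,548. Book value $8,800.

$11,883; $9,655; $7,845; $6,374; $5,179; $4,547; $4,548; $4,548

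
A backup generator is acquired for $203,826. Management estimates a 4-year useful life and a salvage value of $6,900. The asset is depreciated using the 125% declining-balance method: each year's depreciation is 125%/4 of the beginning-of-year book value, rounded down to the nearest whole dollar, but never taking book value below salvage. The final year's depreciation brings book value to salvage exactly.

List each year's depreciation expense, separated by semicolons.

$63,695; $43,790; $30,106; $59,335

Depreciable base = $203,826 − $6,900 = $196,926.
Year 1: ⌊$203,826 × 125%/4⌋ = $63,695. Book value $140,131.
Year 2: ⌊$140,131 × 125%/4⌋ = $43,790. Book value $96,341.
Year 3: ⌊$96,341 × 125%/4⌋ = $30,106. Book value $66,235.
Year 4 (final): $66,235 − $6,900 = $59,335. Book value $6,900.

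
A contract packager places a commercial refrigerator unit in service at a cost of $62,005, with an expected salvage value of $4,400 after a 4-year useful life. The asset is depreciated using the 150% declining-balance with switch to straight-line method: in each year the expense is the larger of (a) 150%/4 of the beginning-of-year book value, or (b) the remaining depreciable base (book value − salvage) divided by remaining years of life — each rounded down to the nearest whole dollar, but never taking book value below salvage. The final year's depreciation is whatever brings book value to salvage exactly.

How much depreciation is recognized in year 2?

Depreciable base = $62,005 − $4,400 = $57,605.
Year 1: DB = ⌊$62,005 × 150%/4⌋ = $23,251; SL = ⌊$57,605/4⌋ = $14,401 → take DB $23,251. Book value $38,754.
Year 2: DB = ⌊$38,754 × 150%/4⌋ = $14,532; SL = ⌊$34,354/3⌋ = $11,451 → take DB $14,532. Book value $24,222.

$14,532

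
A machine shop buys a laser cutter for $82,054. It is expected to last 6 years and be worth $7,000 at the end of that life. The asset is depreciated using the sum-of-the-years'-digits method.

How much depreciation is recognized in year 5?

$7,148

Depreciable base = $82,054 − $7,000 = $75,054.
Sum of the years' digits = 6+5+4+3+2+1 = 21.
Year 1: $75,054 × 6/21 = $21,444. Book value $60,610.
Year 2: $75,054 × 5/21 = $17,870. Book value $42,740.
Year 3: $75,054 × 4/21 = $14,296. Book value $28,444.
Year 4: $75,054 × 3/21 = $10,722. Book value $17,722.
Year 5: $75,054 × 2/21 = $7,148. Book value $10,574.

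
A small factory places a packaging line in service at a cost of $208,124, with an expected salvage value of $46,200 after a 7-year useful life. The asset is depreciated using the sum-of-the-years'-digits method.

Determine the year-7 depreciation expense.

$5,783

Depreciable base = $208,124 − $46,200 = $161,924.
Sum of the years' digits = 7+6+5+4+3+2+1 = 28.
Year 1: $161,924 × 7/28 = $40,481. Book value $167,643.
Year 2: $161,924 × 6/28 = $34,698. Book value $132,945.
Year 3: $161,924 × 5/28 = $28,915. Book value $104,030.
Year 4: $161,924 × 4/28 = $23,132. Book value $80,898.
Year 5: $161,924 × 3/28 = $17,349. Book value $63,549.
Year 6: $161,924 × 2/28 = $11,566. Book value $51,983.
Year 7: $161,924 × 1/28 = $5,783. Book value $46,200.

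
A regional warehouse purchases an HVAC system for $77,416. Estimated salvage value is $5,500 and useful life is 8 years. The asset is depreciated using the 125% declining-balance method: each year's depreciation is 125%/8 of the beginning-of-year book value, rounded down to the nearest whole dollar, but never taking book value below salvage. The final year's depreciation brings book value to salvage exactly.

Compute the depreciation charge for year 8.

$18,071

Depreciable base = $77,416 − $5,500 = $71,916.
Year 1: ⌊$77,416 × 125%/8⌋ = $12,096. Book value $65,320.
Year 2: ⌊$65,320 × 125%/8⌋ = $10,206. Book value $55,114.
Year 3: ⌊$55,114 × 125%/8⌋ = $8,611. Book value $46,503.
Year 4: ⌊$46,503 × 125%/8⌋ = $7,266. Book value $39,237.
Year 5: ⌊$39,237 × 125%/8⌋ = $6,130. Book value $33,107.
Year 6: ⌊$33,107 × 125%/8⌋ = $5,172. Book value $27,935.
Year 7: ⌊$27,935 × 125%/8⌋ = $4,364. Book value $23,571.
Year 8 (final): $23,571 − $5,500 = $18,071. Book value $5,500.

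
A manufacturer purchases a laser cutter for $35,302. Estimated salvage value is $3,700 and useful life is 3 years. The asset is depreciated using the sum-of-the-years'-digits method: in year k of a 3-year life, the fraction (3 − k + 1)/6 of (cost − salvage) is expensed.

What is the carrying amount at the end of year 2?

$8,967

Depreciable base = $35,302 − $3,700 = $31,602.
Sum of the years' digits = 3+2+1 = 6.
Year 1: $31,602 × 3/6 = $15,801. Book value $19,501.
Year 2: $31,602 × 2/6 = $10,534. Book value $8,967.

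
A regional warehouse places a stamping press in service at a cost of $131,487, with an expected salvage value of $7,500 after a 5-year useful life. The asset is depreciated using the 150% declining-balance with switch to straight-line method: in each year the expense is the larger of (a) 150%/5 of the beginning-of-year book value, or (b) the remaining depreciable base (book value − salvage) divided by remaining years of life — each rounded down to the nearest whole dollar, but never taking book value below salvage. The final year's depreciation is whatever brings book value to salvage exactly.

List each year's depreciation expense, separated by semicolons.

$39,446; $27,612; $19,328; $18,800; $18,801

Depreciable base = $131,487 − $7,500 = $123,987.
Year 1: DB = ⌊$131,487 × 150%/5⌋ = $39,446; SL = ⌊$123,987/5⌋ = $24,797 → take DB $39,446. Book value $92,041.
Year 2: DB = ⌊$92,041 × 150%/5⌋ = $27,612; SL = ⌊$84,541/4⌋ = $21,135 → take DB $27,612. Book value $64,429.
Year 3: DB = ⌊$64,429 × 150%/5⌋ = $19,328; SL = ⌊$56,929/3⌋ = $18,976 → take DB $19,328. Book value $45,101.
Year 4: DB = ⌊$45,101 × 150%/5⌋ = $13,530; SL = ⌊$37,601/2⌋ = $18,800 → take SL $18,800. Book value $26,301.
Year 5 (final): $26,301 − $7,500 = $18,801. Book value $7,500.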